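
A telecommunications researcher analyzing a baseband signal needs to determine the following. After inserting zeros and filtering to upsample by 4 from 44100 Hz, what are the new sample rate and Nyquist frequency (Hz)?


Step 1 — output sample rate after interpolation by L:
fs_out = L * fs_in = 4 * 44100 = 176400 Hz

Step 2 — Nyquist frequency of the output stream:
f_Nyq = fs_out / 2 = 176400 / 2 = 88200.0 Hz

fs_out = 176400 Hz; f_Nyquist = 88200.0 Hz


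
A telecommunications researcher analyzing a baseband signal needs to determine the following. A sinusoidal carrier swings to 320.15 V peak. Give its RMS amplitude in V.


RMS voltage for a sinusoidal waveform:
V_rms = V_peak / sqrt(2)
      = 320.15 / 1.414214
      = 226.38 V

226.38 V


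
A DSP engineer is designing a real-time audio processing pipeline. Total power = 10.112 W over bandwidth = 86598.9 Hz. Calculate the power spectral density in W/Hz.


Power spectral density:
PSD = P / BW
    = 10.112 / 86598.9
    = 0.00011677 W/Hz

0.00011677 W/Hz


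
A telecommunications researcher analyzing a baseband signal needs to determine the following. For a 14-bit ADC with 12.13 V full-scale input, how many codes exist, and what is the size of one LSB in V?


Step 1 — number of quantization levels:
L = 2^N = 2^14 = 16384

Step 2 — LSB step size:
delta = Vfs / L
      = 12.13 / 16384
      = 0.00074036 V

Levels = 16384; step size = 0.00074036 V


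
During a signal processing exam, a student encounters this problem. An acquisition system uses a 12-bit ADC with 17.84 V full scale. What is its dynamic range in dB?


Dynamic range from full-scale to LSB:
V_min = V_max / 2^bits = 17.84 / 2^12
DR = 20 * log10(V_max / V_min)
   = 20 * log10(2^12)
   = 20 * 12 * log10(2)
   = 72.25 dB

72.25 dB


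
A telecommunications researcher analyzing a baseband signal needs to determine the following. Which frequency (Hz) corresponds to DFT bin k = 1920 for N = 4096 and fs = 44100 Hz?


Frequency of DFT bin k:
f_k = k * fs / N
    = 1920 * 44100 / 4096
    = 84672000 / 4096
    = 20671.875 Hz

20671.875 Hz


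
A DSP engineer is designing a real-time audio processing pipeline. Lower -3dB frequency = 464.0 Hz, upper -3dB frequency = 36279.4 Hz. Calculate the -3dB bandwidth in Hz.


Bandwidth is the difference of -3dB frequencies:
BW = f_high - f_low
   = 36279.4 - 464.0
   = 35815.4 Hz

35815.4 Hz


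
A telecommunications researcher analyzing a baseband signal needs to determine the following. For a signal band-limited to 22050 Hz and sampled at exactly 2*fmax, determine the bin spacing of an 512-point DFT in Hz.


Step 1 — Nyquist sampling rate:
fs = 2 * fmax = 2 * 22050 = 44100 Hz

Step 2 — DFT bin spacing:
df = fs / N = 44100 / 512 = 86.1328 Hz

86.1328 Hz


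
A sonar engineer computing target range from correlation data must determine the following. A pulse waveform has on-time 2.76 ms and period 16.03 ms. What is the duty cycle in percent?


Duty cycle as a percentage:
DC = (t_on / T) * 100
   = (2.76 / 16.03) * 100
   = 0.172177 * 100
   = 17.22 %

17.22 %


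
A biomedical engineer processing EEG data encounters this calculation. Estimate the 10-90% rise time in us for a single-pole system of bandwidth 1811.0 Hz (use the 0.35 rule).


Rise time from bandwidth relationship:
tr = 0.35 / BW
   = 0.35 / 1811.0
   = 0.0001932633904 s
   = 193.2634 us

193.2634 us


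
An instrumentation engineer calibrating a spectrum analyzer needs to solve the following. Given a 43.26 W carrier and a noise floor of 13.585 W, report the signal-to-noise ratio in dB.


SNR in decibels:
SNR = 10 * log10(Ps / Pn)
    = 10 * log10(43.26 / 13.585)
    = 10 * log10(3.1844)
    = 10 * 0.503
    = 5.03 dB

5.03 dB


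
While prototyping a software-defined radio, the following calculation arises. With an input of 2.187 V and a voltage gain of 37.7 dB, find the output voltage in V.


Output voltage from dB gain:
V_out = V_in * 10^(gain_dB / 20)
      = 2.187 * 10^(37.7 / 20)
      = 2.187 * 76.736149
      = 167.822 V

167.822 V


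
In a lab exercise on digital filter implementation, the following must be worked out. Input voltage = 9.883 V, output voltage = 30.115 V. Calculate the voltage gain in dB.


Voltage gain in dB:
G = 20 * log10(Vout / Vin)
  = 20 * log10(30.115 / 9.883)
  = 20 * log10(3.047152)
  = 20 * 0.483894
  = 9.68 dB

9.68 dB


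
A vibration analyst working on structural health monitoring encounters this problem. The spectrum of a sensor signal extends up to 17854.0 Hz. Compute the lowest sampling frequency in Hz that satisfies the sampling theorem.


The Nyquist rate is twice the maximum frequency component.
fs_min = 2 * fmax
      = 2 * 17854.0
      = 35708.0 Hz

35708.0


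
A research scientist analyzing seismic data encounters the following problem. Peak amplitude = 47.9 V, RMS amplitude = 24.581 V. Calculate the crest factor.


Crest factor is the ratio of peak to RMS:
CF = V_peak / V_rms
   = 47.9 / 24.581
   = 1.9487

1.9487


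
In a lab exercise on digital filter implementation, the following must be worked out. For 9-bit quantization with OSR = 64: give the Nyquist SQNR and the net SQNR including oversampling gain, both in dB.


Step 1 — baseline SQNR at Nyquist:
SQNR_base = 6.02*N + 1.76
          = 6.02*9 + 1.76
          = 55.94 dB

Step 2 — oversampling processing gain:
G = 10*log10(OSR) = 10*log10(64) = 18.06 dB

Step 3 — total:
SQNR_total = 55.94 + 18.06 = 74.0 dB

Base SQNR = 55.94 dB; oversampled SQNR = 74.0 dB


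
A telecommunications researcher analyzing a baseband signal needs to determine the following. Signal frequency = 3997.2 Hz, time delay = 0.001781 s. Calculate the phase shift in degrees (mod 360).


Phase shift from frequency and time delay:
phi = 360 * f * t_delay
    = 360 * 3997.2 * 0.001781
    = 2562.84 degrees
    mod 360 = 42.84 degrees

42.84 degrees


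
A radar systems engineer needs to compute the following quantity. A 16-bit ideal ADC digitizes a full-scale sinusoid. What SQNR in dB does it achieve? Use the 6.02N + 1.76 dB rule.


Theoretical SNR for a full-scale sinusoid:
SNR = 6.02 * N + 1.76
    = 6.02 * 16 + 1.76
    = 96.32 + 1.76
    = 98.08 dB

98.08 dB


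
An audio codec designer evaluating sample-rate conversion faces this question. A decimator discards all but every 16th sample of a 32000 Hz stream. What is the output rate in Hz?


Decimation reduces the sample rate:
fs_out = fs_in / M
       = 32000 / 16
       = 2000.0 Hz

2000.0 Hz


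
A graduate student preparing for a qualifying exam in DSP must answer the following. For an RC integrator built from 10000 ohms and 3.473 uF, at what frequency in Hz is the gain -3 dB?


Cutoff frequency of a first-order RC filter:
fc = 1 / (2 * pi * R * C)
C = 3.473 uF = 3.473e-06 F
fc = 1 / (2 * pi * 10000 * 3.473e-06)
   = 1 / 0.21821502571835
   = 4.582636 Hz

4.582636 Hz


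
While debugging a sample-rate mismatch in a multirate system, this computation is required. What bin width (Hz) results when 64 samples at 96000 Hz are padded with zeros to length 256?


Frequency resolution after zero-padding:
N_padded = 64 * 4 = 256
df = fs / N_padded
   = 96000 / 256
   = 375.0 Hz

375.0 Hz


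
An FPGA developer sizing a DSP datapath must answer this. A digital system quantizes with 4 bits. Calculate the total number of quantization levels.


Number of quantization levels = 2^N
= 2^4
= 16

16


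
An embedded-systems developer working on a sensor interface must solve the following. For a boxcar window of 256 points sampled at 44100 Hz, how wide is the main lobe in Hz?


Main lobe width for a rectangular window:
Width = 2 * fs / N
      = 2 * 44100 / 256
      = 88200 / 256
      = 344.531 Hz

344.531 Hz


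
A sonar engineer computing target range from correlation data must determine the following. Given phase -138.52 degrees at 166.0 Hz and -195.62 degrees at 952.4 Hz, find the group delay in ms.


Group delay from phase difference:
tau = -d(phi)/d(omega)
d(phi) = -57.1 deg = -0.996583 rad
d(omega) = 2*pi*(952.4 - 166.0) = 4941.0969 rad/s
tau = -(-0.996583) / 4941.0969
    = 0.2017 ms

0.2017 ms


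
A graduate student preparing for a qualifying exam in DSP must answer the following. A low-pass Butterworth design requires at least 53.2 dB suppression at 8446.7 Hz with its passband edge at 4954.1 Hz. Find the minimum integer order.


Butterworth filter order formula:
n = log10(10^(A/10) - 1) / (2 * log10(f_stop/f_pass))
10^(53.2/10) - 1 = 208928.6131
f_stop/f_pass = 8446.7 / 4954.1 = 1.705
n = 11.4793 -> ceil = 12

12


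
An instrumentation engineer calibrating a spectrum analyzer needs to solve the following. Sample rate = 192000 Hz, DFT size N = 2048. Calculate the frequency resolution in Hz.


DFT frequency resolution:
df = fs / N
   = 192000 / 2048
   = 93.75 Hz

93.75 Hz


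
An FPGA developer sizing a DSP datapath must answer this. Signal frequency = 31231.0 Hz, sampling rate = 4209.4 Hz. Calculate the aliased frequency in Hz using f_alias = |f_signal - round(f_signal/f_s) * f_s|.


Compute the nearest integer multiple of fs to the signal:
n = round(31231.0 / 4209.4) = 7
f_alias = |31231.0 - 7 * 4209.4|
        = |31231.0 - 29465.8|
        = 1765.2 Hz

1765.2


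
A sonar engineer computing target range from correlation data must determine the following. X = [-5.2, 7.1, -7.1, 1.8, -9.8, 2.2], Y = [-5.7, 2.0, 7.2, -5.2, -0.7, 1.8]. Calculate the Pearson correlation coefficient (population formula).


Pearson correlation coefficient (population):
r = cov(X,Y) / (std(X) * std(Y))
Mean X = -1.8333, Mean Y = -0.1
Cov(X,Y) = -1.153333
Std(X) = 5.941567, Std(Y) = 4.454211
r = -0.0436

-0.0436


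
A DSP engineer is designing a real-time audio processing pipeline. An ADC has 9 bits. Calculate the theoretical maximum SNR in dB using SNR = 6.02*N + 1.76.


Theoretical SNR for a full-scale sinusoid:
SNR = 6.02 * N + 1.76
    = 6.02 * 9 + 1.76
    = 54.18 + 1.76
    = 55.94 dB

55.94 dB


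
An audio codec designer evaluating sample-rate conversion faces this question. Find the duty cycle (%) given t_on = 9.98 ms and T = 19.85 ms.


Duty cycle as a percentage:
DC = (t_on / T) * 100
   = (9.98 / 19.85) * 100
   = 0.502771 * 100
   = 50.28 %

50.28 %


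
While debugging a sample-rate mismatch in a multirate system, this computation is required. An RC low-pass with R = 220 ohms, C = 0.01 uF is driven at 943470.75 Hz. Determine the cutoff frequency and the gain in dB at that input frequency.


Step 1 — cutoff frequency:
fc = 1 / (2*pi*R*C)
C = 0.01 uF = 1e-08 F
fc = 1 / (2*pi*220*1e-08)
   = 72343.156 Hz

Step 2 — magnitude at f = 943470.75 Hz:
|H(f)| = 1 / sqrt(1 + (f/fc)^2)
f/fc = 943470.75 / 72343.156 = 13.041603
|H| = 1 / sqrt(1 + 170.083409) = 0.0764533
|H|_dB = 20*log10(0.0764533) = -22.33 dB

fc = 72343.156 Hz; |H(943470.75 Hz)| = -22.33 dB


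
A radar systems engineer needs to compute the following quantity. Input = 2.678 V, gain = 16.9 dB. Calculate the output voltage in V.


Output voltage from dB gain:
V_out = V_in * 10^(gain_dB / 20)
      = 2.678 * 10^(16.9 / 20)
      = 2.678 * 6.99842
      = 18.7418 V

18.7418 V


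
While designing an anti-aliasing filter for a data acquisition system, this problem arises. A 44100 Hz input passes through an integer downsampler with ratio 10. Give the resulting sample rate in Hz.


Decimation reduces the sample rate:
fs_out = fs_in / M
       = 44100 / 10
       = 4410.0 Hz

4410.0 Hz


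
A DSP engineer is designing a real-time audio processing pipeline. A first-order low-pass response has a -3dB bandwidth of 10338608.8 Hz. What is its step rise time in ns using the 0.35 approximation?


Rise time from bandwidth relationship:
tr = 0.35 / BW
   = 0.35 / 10338608.8
   = 3.385368445e-08 s
   = 33.8537 ns

33.8537 ns


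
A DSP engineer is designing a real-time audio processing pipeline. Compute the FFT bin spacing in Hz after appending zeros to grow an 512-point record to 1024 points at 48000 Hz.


Frequency resolution after zero-padding:
N_padded = 512 * 2 = 1024
df = fs / N_padded
   = 48000 / 1024
   = 46.875 Hz

46.875 Hz


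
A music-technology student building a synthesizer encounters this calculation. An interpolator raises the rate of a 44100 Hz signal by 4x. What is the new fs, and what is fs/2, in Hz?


Step 1 — output sample rate after interpolation by L:
fs_out = L * fs_in = 4 * 44100 = 176400 Hz

Step 2 — Nyquist frequency of the output stream:
f_Nyq = fs_out / 2 = 176400 / 2 = 88200.0 Hz

fs_out = 176400 Hz; f_Nyquist = 88200.0 Hz


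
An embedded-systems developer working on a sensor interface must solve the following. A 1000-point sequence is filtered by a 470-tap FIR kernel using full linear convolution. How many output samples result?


Linear convolution output length:
L = N + M - 1
  = 1000 + 470 - 1
  = 1469 samples

1469


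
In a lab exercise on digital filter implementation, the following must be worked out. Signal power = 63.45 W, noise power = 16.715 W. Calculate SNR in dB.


SNR in decibels:
SNR = 10 * log10(Ps / Pn)
    = 10 * log10(63.45 / 16.715)
    = 10 * log10(3.796)
    = 10 * 0.5793
    = 5.79 dB

5.79 dB


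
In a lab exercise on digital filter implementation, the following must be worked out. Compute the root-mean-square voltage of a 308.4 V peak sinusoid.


RMS voltage for a sinusoidal waveform:
V_rms = V_peak / sqrt(2)
      = 308.4 / 1.414214
      = 218.072 V

218.072 V


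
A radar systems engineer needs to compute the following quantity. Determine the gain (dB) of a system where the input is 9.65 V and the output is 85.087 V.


Voltage gain in dB:
G = 20 * log10(Vout / Vin)
  = 20 * log10(85.087 / 9.65)
  = 20 * log10(8.817306)
  = 20 * 0.945336
  = 18.91 dB

18.91 dB


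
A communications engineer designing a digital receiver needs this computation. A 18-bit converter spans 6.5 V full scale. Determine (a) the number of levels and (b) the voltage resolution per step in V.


Step 1 — number of quantization levels:
L = 2^N = 2^18 = 262144

Step 2 — LSB step size:
delta = Vfs / L
      = 6.5 / 262144
      = 2.48e-05 V

Levels = 262144; step size = 2.48e-05 V


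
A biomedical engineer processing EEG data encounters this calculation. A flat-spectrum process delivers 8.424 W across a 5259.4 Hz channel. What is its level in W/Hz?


Power spectral density:
PSD = P / BW
    = 8.424 / 5259.4
    = 0.0016017 W/Hz

0.0016017 W/Hz


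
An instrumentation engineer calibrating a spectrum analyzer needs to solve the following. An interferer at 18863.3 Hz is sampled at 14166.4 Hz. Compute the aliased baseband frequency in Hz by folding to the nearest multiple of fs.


Compute the nearest integer multiple of fs to the signal:
n = round(18863.3 / 14166.4) = 1
f_alias = |18863.3 - 1 * 14166.4|
        = |18863.3 - 14166.4|
        = 4696.9 Hz

4696.9


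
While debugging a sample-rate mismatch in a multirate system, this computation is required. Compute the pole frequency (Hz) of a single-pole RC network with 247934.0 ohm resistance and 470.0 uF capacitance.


Cutoff frequency of a first-order RC filter:
fc = 1 / (2 * pi * R * C)
C = 470.0 uF = 0.00047 F
fc = 1 / (2 * pi * 247934.0 * 0.00047)
   = 1 / 732.17317499662
   = 0.001366 Hz

0.001366 Hz


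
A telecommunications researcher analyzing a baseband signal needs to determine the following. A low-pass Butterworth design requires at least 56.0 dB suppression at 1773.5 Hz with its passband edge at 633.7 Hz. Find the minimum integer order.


Butterworth filter order formula:
n = log10(10^(A/10) - 1) / (2 * log10(f_stop/f_pass))
10^(56.0/10) - 1 = 398106.1706
f_stop/f_pass = 1773.5 / 633.7 = 2.7986
n = 6.2647 -> ceil = 7

7


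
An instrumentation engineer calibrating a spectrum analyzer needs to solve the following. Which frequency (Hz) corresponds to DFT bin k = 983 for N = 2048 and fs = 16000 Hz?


Frequency of DFT bin k:
f_k = k * fs / N
    = 983 * 16000 / 2048
    = 15728000 / 2048
    = 7679.688 Hz

7679.688 Hz


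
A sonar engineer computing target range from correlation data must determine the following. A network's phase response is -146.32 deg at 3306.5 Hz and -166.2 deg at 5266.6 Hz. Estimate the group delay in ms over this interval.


Group delay from phase difference:
tau = -d(phi)/d(omega)
d(phi) = -19.88 deg = -0.346971 rad
d(omega) = 2*pi*(5266.6 - 3306.5) = 12315.6715 rad/s
tau = -(-0.346971) / 12315.6715
    = 0.0282 ms

0.0282 ms


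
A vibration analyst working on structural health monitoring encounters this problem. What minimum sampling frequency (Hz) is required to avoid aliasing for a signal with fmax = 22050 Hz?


The Nyquist rate is twice the maximum frequency component.
fs_min = 2 * fmax
      = 2 * 22050
      = 44100 Hz

44100


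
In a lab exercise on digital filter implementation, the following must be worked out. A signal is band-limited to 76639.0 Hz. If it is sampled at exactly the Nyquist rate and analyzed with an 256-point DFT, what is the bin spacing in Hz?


Step 1 — Nyquist sampling rate:
fs = 2 * fmax = 2 * 76639.0 = 153278.0 Hz

Step 2 — DFT bin spacing:
df = fs / N = 153278.0 / 256 = 598.7422 Hz

598.7422 Hz


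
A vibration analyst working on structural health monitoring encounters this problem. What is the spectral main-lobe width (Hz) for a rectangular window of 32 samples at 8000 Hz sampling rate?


Main lobe width for a rectangular window:
Width = 2 * fs / N
      = 2 * 8000 / 32
      = 16000 / 32
      = 500.0 Hz

500.0 Hz


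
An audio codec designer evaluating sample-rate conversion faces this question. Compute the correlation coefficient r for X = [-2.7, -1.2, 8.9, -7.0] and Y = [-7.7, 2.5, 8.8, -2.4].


Pearson correlation coefficient (population):
r = cov(X,Y) / (std(X) * std(Y))
Mean X = -0.5, Mean Y = 0.3
Cov(X,Y) = 28.3775
Std(X) = 5.829666, Std(Y) = 6.090566
r = 0.7992

0.7992


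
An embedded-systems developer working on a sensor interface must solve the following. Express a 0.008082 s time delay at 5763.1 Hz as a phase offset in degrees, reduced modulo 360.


Phase shift from frequency and time delay:
phi = 360 * f * t_delay
    = 360 * 5763.1 * 0.008082
    = 16767.85 degrees
    mod 360 = 207.85 degrees

207.85 degrees


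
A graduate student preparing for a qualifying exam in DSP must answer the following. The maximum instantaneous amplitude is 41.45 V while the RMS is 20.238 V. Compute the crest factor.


Crest factor is the ratio of peak to RMS:
CF = V_peak / V_rms
   = 41.45 / 20.238
   = 2.0481

2.0481


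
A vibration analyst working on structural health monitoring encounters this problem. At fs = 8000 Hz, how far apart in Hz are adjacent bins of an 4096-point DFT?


DFT frequency resolution:
df = fs / N
   = 8000 / 4096
   = 1.9531 Hz

1.9531 Hz


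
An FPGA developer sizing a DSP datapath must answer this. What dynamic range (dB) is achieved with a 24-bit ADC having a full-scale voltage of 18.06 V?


Dynamic range from full-scale to LSB:
V_min = V_max / 2^bits = 18.06 / 2^24
DR = 20 * log10(V_max / V_min)
   = 20 * log10(2^24)
   = 20 * 24 * log10(2)
   = 144.49 dB

144.49 dB


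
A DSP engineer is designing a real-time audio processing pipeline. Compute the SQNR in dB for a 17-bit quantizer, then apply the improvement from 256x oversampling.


Step 1 — baseline SQNR at Nyquist:
SQNR_base = 6.02*N + 1.76
          = 6.02*17 + 1.76
          = 104.1 dB

Step 2 — oversampling processing gain:
G = 10*log10(OSR) = 10*log10(256) = 24.08 dB

Step 3 — total:
SQNR_total = 104.1 + 24.08 = 128.18 dB

Base SQNR = 104.1 dB; oversampled SQNR = 128.18 dB


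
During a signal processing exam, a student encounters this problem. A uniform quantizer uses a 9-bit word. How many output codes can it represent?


Number of quantization levels = 2^N
= 2^9
= 512

512


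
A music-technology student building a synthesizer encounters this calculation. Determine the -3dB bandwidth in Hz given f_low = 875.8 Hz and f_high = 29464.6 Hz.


Bandwidth is the difference of -3dB frequencies:
BW = f_high - f_low
   = 29464.6 - 875.8
   = 28588.8 Hz

28588.8 Hz


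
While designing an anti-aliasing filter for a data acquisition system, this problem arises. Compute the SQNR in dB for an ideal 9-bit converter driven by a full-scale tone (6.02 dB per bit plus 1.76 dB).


Theoretical SNR for a full-scale sinusoid:
SNR = 6.02 * N + 1.76
    = 6.02 * 9 + 1.76
    = 54.18 + 1.76
    = 55.94 dB

55.94 dB


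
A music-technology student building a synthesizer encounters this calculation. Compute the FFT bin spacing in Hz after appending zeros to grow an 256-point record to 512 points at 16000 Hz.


Frequency resolution after zero-padding:
N_padded = 256 * 2 = 512
df = fs / N_padded
   = 16000 / 512
   = 31.25 Hz

31.25 Hz


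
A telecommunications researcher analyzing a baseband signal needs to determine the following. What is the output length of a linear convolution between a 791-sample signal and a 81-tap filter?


Linear convolution output length:
L = N + M - 1
  = 791 + 81 - 1
  = 871 samples

871


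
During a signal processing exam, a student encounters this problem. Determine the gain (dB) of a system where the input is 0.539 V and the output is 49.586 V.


Voltage gain in dB:
G = 20 * log10(Vout / Vin)
  = 20 * log10(49.586 / 0.539)
  = 20 * log10(91.996289)
  = 20 * 1.96377
  = 39.28 dB

39.28 dB


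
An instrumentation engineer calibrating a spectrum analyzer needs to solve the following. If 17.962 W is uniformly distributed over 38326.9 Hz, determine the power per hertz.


Power spectral density:
PSD = P / BW
    = 17.962 / 38326.9
    = 0.00046865 W/Hz

0.00046865 W/Hz


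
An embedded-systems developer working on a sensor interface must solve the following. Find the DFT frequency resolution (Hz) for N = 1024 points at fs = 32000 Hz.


DFT frequency resolution:
df = fs / N
   = 32000 / 1024
   = 31.25 Hz

31.25 Hz


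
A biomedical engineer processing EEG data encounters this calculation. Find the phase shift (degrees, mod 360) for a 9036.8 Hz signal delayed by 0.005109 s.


Phase shift from frequency and time delay:
phi = 360 * f * t_delay
    = 360 * 9036.8 * 0.005109
    = 16620.84 degrees
    mod 360 = 60.84 degrees

60.84 degrees


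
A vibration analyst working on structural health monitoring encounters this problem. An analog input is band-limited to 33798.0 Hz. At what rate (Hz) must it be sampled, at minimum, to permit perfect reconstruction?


The Nyquist rate is twice the maximum frequency component.
fs_min = 2 * fmax
      = 2 * 33798.0
      = 67596.0 Hz

67596.0


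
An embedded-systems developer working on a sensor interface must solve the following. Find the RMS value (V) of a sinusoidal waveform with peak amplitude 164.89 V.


RMS voltage for a sinusoidal waveform:
V_rms = V_peak / sqrt(2)
      = 164.89 / 1.414214
      = 116.595 V

116.595 V


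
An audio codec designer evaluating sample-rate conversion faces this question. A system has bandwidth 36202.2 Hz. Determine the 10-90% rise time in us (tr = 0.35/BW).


Rise time from bandwidth relationship:
tr = 0.35 / BW
   = 0.35 / 36202.2
   = 9.667920734e-06 s
   = 9.6679 us

9.6679 us


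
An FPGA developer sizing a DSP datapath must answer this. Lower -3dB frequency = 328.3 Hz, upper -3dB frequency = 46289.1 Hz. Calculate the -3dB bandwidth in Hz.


Bandwidth is the difference of -3dB frequencies:
BW = f_high - f_low
   = 46289.1 - 328.3
   = 45960.8 Hz

45960.8 Hz


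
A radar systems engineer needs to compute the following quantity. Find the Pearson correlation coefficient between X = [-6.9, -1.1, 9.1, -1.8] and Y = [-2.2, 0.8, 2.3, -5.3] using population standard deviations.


Pearson correlation coefficient (population):
r = cov(X,Y) / (std(X) * std(Y))
Mean X = -0.175, Mean Y = -1.1
Cov(X,Y) = 11.0
Std(X) = 5.80404, Std(Y) = 2.916333
r = 0.6499

0.6499


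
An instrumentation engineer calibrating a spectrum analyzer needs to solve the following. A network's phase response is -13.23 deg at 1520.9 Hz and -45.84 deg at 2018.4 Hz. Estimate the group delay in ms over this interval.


Group delay from phase difference:
tau = -d(phi)/d(omega)
d(phi) = -32.61 deg = -0.569152 rad
d(omega) = 2*pi*(2018.4 - 1520.9) = 3125.8847 rad/s
tau = -(-0.569152) / 3125.8847
    = 0.1821 ms

0.1821 ms


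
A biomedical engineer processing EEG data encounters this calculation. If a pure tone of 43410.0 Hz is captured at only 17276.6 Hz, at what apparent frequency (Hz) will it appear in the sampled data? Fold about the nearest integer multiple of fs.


Compute the nearest integer multiple of fs to the signal:
n = round(43410.0 / 17276.6) = 3
f_alias = |43410.0 - 3 * 17276.6|
        = |43410.0 - 51829.8|
        = 8419.8 Hz

8419.8


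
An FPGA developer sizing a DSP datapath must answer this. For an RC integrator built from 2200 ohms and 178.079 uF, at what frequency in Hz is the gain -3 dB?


Cutoff frequency of a first-order RC filter:
fc = 1 / (2 * pi * R * C)
C = 178.079 uF = 0.000178079 F
fc = 1 / (2 * pi * 2200 * 0.000178079)
   = 1 / 2.4615873838979
   = 0.406242 Hz

0.406242 Hz


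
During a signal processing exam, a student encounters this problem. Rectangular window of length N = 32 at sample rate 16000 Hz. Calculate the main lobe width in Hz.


Main lobe width for a rectangular window:
Width = 2 * fs / N
      = 2 * 16000 / 32
      = 32000 / 32
      = 1000.0 Hz

1000.0 Hz


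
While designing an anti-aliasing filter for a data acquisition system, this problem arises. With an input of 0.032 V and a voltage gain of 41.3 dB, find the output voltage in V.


Output voltage from dB gain:
V_out = V_in * 10^(gain_dB / 20)
      = 0.032 * 10^(41.3 / 20)
      = 0.032 * 116.144861
      = 3.7166 V

3.7166 V


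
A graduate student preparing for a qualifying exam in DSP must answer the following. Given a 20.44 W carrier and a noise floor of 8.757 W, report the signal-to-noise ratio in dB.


SNR in decibels:
SNR = 10 * log10(Ps / Pn)
    = 10 * log10(20.44 / 8.757)
    = 10 * log10(2.3341)
    = 10 * 0.3681
    = 3.68 dB

3.68 dB


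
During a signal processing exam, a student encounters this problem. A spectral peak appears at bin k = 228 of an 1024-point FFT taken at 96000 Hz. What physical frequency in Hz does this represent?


Frequency of DFT bin k:
f_k = k * fs / N
    = 228 * 96000 / 1024
    = 21888000 / 1024
    = 21375.0 Hz

21375.0 Hz


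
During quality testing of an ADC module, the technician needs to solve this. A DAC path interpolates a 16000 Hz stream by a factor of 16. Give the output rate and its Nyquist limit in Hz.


Step 1 — output sample rate after interpolation by L:
fs_out = L * fs_in = 16 * 16000 = 256000 Hz

Step 2 — Nyquist frequency of the output stream:
f_Nyq = fs_out / 2 = 256000 / 2 = 128000.0 Hz

fs_out = 256000 Hz; f_Nyquist = 128000.0 Hz


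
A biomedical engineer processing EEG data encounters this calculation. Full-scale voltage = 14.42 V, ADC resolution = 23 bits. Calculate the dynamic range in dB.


Dynamic range from full-scale to LSB:
V_min = V_max / 2^bits = 14.42 / 2^23
DR = 20 * log10(V_max / V_min)
   = 20 * log10(2^23)
   = 20 * 23 * log10(2)
   = 138.47 dB

138.47 dB


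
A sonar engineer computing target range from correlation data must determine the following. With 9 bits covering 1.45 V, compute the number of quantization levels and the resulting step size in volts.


Step 1 — number of quantization levels:
L = 2^N = 2^9 = 512

Step 2 — LSB step size:
delta = Vfs / L
      = 1.45 / 512
      = 0.00283203 V

Levels = 512; step size = 0.00283203 V


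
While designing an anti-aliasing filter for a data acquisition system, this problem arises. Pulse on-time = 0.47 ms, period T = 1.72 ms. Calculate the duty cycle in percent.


Duty cycle as a percentage:
DC = (t_on / T) * 100
   = (0.47 / 1.72) * 100
   = 0.273256 * 100
   = 27.33 %

27.33 %


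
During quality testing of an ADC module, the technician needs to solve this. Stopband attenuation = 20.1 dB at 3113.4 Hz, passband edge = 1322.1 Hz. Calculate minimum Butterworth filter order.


Butterworth filter order formula:
n = log10(10^(A/10) - 1) / (2 * log10(f_stop/f_pass))
10^(20.1/10) - 1 = 101.3293
f_stop/f_pass = 3113.4 / 1322.1 = 2.3549
n = 2.6961 -> ceil = 3

3


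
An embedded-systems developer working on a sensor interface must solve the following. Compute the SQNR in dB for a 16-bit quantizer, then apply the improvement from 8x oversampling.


Step 1 — baseline SQNR at Nyquist:
SQNR_base = 6.02*N + 1.76
          = 6.02*16 + 1.76
          = 98.08 dB

Step 2 — oversampling processing gain:
G = 10*log10(OSR) = 10*log10(8) = 9.03 dB

Step 3 — total:
SQNR_total = 98.08 + 9.03 = 107.11 dB

Base SQNR = 98.08 dB; oversampled SQNR = 107.11 dB


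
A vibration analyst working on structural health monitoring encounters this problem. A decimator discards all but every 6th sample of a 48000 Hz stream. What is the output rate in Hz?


Decimation reduces the sample rate:
fs_out = fs_in / M
       = 48000 / 6
       = 8000.0 Hz

8000.0 Hz


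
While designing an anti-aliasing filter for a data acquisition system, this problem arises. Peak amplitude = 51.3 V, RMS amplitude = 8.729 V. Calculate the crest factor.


Crest factor is the ratio of peak to RMS:
CF = V_peak / V_rms
   = 51.3 / 8.729
   = 5.877

5.877


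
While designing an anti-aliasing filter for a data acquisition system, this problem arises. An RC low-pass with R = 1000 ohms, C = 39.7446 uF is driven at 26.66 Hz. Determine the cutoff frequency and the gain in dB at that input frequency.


Step 1 — cutoff frequency:
fc = 1 / (2*pi*R*C)
C = 39.7446 uF = 3.97446e-05 F
fc = 1 / (2*pi*1000*3.97446e-05)
   = 4.00444 Hz

Step 2 — magnitude at f = 26.66 Hz:
|H(f)| = 1 / sqrt(1 + (f/fc)^2)
f/fc = 26.66 / 4.00444 = 6.65761
|H| = 1 / sqrt(1 + 44.323771) = 0.1485378
|H|_dB = 20*log10(0.1485378) = -16.56 dB

fc = 4.00444 Hz; |H(26.66 Hz)| = -16.56 dB


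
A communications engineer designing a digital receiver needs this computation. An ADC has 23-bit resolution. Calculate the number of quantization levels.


Number of quantization levels = 2^N
= 2^23
= 8388608

8388608


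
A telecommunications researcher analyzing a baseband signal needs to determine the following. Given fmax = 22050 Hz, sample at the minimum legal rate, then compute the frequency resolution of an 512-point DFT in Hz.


Step 1 — Nyquist sampling rate:
fs = 2 * fmax = 2 * 22050 = 44100 Hz

Step 2 — DFT bin spacing:
df = fs / N = 44100 / 512 = 86.1328 Hz

86.1328 Hz


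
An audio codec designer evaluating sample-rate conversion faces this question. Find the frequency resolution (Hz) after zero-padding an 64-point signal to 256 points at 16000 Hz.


Frequency resolution after zero-padding:
N_padded = 64 * 4 = 256
df = fs / N_padded
   = 16000 / 256
   = 62.5 Hz

62.5 Hz


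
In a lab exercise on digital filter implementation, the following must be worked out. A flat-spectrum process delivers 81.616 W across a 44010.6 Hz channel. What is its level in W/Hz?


Power spectral density:
PSD = P / BW
    = 81.616 / 44010.6
    = 0.00185446 W/Hz

0.00185446 W/Hz


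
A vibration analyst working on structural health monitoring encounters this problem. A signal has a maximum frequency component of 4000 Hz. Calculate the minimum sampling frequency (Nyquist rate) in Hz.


The Nyquist rate is twice the maximum frequency component.
fs_min = 2 * fmax
      = 2 * 4000
      = 8000 Hz

8000


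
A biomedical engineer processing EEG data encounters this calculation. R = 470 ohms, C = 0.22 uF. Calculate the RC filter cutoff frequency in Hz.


Cutoff frequency of a first-order RC filter:
fc = 1 / (2 * pi * R * C)
C = 0.22 uF = 2.2e-07 F
fc = 1 / (2 * pi * 470 * 2.2e-07)
   = 1 / 0.00064968136076237
   = 1539.216084 Hz

1539.216084 Hz


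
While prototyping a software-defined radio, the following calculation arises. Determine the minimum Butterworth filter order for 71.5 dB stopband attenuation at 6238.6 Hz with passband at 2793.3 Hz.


Butterworth filter order formula:
n = log10(10^(A/10) - 1) / (2 * log10(f_stop/f_pass))
10^(71.5/10) - 1 = 14125374.4462
f_stop/f_pass = 6238.6 / 2793.3 = 2.2334
n = 10.2444 -> ceil = 11

11


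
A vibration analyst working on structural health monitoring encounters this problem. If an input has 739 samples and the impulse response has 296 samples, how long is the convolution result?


Linear convolution output length:
L = N + M - 1
  = 739 + 296 - 1
  = 1034 samples

1034


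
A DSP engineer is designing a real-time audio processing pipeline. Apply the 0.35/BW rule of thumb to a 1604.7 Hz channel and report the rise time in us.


Rise time from bandwidth relationship:
tr = 0.35 / BW
   = 0.35 / 1604.7
   = 0.0002181093039 s
   = 218.1093 us

218.1093 us


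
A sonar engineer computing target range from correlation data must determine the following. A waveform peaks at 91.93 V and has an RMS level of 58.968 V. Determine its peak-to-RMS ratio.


Crest factor is the ratio of peak to RMS:
CF = V_peak / V_rms
   = 91.93 / 58.968
   = 1.559

1.559


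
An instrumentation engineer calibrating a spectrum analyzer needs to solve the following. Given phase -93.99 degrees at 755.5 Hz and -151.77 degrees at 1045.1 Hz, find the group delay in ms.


Group delay from phase difference:
tau = -d(phi)/d(omega)
d(phi) = -57.78 deg = -1.008451 rad
d(omega) = 2*pi*(1045.1 - 755.5) = 1819.6105 rad/s
tau = -(-1.008451) / 1819.6105
    = 0.5542 ms

0.5542 ms


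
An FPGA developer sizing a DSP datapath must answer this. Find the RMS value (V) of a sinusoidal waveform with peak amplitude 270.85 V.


RMS voltage for a sinusoidal waveform:
V_rms = V_peak / sqrt(2)
      = 270.85 / 1.414214
      = 191.52 V

191.52 V


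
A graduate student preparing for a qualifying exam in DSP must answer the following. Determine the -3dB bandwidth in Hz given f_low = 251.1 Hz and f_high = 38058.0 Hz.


Bandwidth is the difference of -3dB frequencies:
BW = f_high - f_low
   = 38058.0 - 251.1
   = 37806.9 Hz

37806.9 Hz


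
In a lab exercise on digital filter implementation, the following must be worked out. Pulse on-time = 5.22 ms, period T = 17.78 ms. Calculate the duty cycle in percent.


Duty cycle as a percentage:
DC = (t_on / T) * 100
   = (5.22 / 17.78) * 100
   = 0.293588 * 100
   = 29.36 %

29.36 %


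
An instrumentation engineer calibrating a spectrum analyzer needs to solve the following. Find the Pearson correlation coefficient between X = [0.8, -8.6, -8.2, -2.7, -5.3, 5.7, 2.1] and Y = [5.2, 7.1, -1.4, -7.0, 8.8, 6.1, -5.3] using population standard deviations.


Pearson correlation coefficient (population):
r = cov(X,Y) / (std(X) * std(Y))
Mean X = -2.3143, Mean Y = 1.9286
Cov(X,Y) = -2.61102
Std(X) = 5.023211, Std(Y) = 5.917459
r = -0.0878

-0.0878


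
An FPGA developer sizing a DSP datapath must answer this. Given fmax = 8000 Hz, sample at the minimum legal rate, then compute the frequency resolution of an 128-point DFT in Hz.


Step 1 — Nyquist sampling rate:
fs = 2 * fmax = 2 * 8000 = 16000 Hz

Step 2 — DFT bin spacing:
df = fs / N = 16000 / 128 = 125.0 Hz

125.0 Hz


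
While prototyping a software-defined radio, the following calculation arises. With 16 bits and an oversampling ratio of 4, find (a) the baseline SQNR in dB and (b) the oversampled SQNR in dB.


Step 1 — baseline SQNR at Nyquist:
SQNR_base = 6.02*N + 1.76
          = 6.02*16 + 1.76
          = 98.08 dB

Step 2 — oversampling processing gain:
G = 10*log10(OSR) = 10*log10(4) = 6.02 dB

Step 3 — total:
SQNR_total = 98.08 + 6.02 = 104.1 dB

Base SQNR = 98.08 dB; oversampled SQNR = 104.1 dB


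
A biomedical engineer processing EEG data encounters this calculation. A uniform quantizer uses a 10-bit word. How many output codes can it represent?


Number of quantization levels = 2^N
= 2^10
= 1024

1024


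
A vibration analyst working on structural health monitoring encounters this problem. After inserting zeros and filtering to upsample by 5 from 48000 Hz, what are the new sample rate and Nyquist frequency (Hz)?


Step 1 — output sample rate after interpolation by L:
fs_out = L * fs_in = 5 * 48000 = 240000 Hz

Step 2 — Nyquist frequency of the output stream:
f_Nyq = fs_out / 2 = 240000 / 2 = 120000.0 Hz

fs_out = 240000 Hz; f_Nyquist = 120000.0 Hz


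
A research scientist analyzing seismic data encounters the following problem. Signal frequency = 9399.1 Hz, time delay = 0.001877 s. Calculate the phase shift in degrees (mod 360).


Phase shift from frequency and time delay:
phi = 360 * f * t_delay
    = 360 * 9399.1 * 0.001877
    = 6351.16 degrees
    mod 360 = 231.16 degrees

231.16 degrees


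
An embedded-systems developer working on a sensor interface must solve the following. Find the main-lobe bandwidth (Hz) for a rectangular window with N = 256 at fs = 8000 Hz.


Main lobe width for a rectangular window:
Width = 2 * fs / N
      = 2 * 8000 / 256
      = 16000 / 256
      = 62.5 Hz

62.5 Hz


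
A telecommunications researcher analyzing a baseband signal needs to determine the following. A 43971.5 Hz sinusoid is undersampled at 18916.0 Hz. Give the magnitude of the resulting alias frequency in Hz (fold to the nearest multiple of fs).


Compute the nearest integer multiple of fs to the signal:
n = round(43971.5 / 18916.0) = 2
f_alias = |43971.5 - 2 * 18916.0|
        = |43971.5 - 37832.0|
        = 6139.5 Hz

6139.5


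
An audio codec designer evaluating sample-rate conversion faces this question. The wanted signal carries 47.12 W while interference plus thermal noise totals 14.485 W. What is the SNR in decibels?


SNR in decibels:
SNR = 10 * log10(Ps / Pn)
    = 10 * log10(47.12 / 14.485)
    = 10 * log10(3.253)
    = 10 * 0.5123
    = 5.12 dB

5.12 dB


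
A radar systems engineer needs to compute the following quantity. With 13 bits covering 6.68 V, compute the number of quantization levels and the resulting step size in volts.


Step 1 — number of quantization levels:
L = 2^N = 2^13 = 8192

Step 2 — LSB step size:
delta = Vfs / L
      = 6.68 / 8192
      = 0.00081543 V

Levels = 8192; step size = 0.00081543 V


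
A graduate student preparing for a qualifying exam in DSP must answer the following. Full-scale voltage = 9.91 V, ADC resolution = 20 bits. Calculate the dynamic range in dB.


Dynamic range from full-scale to LSB:
V_min = V_max / 2^bits = 9.91 / 2^20
DR = 20 * log10(V_max / V_min)
   = 20 * log10(2^20)
   = 20 * 20 * log10(2)
   = 120.41 dB

120.41 dB


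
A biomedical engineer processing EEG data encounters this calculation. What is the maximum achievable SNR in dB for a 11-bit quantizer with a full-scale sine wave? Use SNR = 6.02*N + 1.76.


Theoretical SNR for a full-scale sinusoid:
SNR = 6.02 * N + 1.76
    = 6.02 * 11 + 1.76
    = 66.22 + 1.76
    = 67.98 dB

67.98 dB


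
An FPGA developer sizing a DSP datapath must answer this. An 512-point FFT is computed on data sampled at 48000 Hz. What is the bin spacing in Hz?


DFT frequency resolution:
df = fs / N
   = 48000 / 512
   = 93.75 Hz

93.75 Hz


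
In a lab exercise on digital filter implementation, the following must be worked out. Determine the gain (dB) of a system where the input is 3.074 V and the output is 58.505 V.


Voltage gain in dB:
G = 20 * log10(Vout / Vin)
  = 20 * log10(58.505 / 3.074)
  = 20 * log10(19.032206)
  = 20 * 1.279489
  = 25.59 dB

25.59 dB


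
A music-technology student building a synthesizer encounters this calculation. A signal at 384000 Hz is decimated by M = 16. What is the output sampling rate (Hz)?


Decimation reduces the sample rate:
fs_out = fs_in / M
       = 384000 / 16
       = 24000.0 Hz

24000.0 Hz


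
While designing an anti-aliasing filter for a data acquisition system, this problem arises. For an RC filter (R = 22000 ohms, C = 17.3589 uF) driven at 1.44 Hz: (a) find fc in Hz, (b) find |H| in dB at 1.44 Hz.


Step 1 — cutoff frequency:
fc = 1 / (2*pi*R*C)
C = 17.3589 uF = 1.73589e-05 F
fc = 1 / (2*pi*22000*1.73589e-05)
   = 0.41675 Hz

Step 2 — magnitude at f = 1.44 Hz:
|H(f)| = 1 / sqrt(1 + (f/fc)^2)
f/fc = 1.44 / 0.41675 = 3.455309
|H| = 1 / sqrt(1 + 11.93916) = 0.2780014
|H|_dB = 20*log10(0.2780014) = -11.12 dB

fc = 0.41675 Hz; |H(1.44 Hz)| = -11.12 dB
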